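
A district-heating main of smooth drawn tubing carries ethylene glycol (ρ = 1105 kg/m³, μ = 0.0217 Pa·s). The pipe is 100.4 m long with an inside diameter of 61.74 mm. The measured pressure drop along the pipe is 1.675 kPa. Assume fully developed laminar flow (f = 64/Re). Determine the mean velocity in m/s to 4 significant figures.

V ≈ 0.09158 m/s

For laminar flow, f = 64/Re with Re = ρVD/μ, so Darcy-Weisbach reduces to ΔP = 32μLV/D². Solving for V: V = ΔP·D²/(32μL) = 1675·(0.06174)²/(32·0.0217·100.4) = 0.09158 m/s.
Check: Re = ρVD/μ = 1105·0.09158·0.06174/0.0217 = 287.9 < 2300, so the laminar assumption holds.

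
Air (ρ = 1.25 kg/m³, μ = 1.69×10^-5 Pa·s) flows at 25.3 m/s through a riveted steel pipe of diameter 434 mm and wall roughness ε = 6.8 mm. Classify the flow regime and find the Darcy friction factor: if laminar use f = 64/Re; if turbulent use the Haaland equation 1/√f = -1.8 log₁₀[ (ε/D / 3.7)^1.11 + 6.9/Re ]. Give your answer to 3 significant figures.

Re = ρVD/μ = 1.25·25.3·0.434/1.69e-05 = 8.121e+05.
Re > 4000 → turbulent. ε/D = 0.0068/0.434 = 0.0157; Haaland: 1/√f = -1.8 log₁₀[0.00232 + 8.5e-06] = 4.739, so f = 0.04453.

f ≈ 0.0445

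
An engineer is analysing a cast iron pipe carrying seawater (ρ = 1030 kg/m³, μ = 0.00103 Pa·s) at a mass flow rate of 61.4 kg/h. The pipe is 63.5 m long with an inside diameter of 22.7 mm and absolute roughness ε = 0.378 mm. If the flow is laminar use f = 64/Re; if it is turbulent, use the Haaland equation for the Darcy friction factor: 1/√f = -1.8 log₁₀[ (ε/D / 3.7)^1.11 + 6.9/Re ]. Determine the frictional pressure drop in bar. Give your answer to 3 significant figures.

ṁ = 61.4 kg/h = 61.4/3600 = 0.01706 kg/s.
A = πD²/4 = π(0.0227)²/4 = 0.0004047 m²; mean velocity V = ṁ/(ρA) = 0.01706/(1030 · 0.0004047) = 0.04092 m/s.
Reynolds number Re = ρVD/μ = 1030 · 0.04092 · 0.0227 / 0.00103 = 928.8.
Re < 2300 → laminar flow, so f = 64/Re = 64/928.8 = 0.06891 (the turbulent correlation is not needed).
Darcy-Weisbach: ΔP = f(L/D)(ρV²/2) = 0.06891·(63.5/0.0227)·(1030·0.04092²/2) = 0.06891·2797·0.8621 = 166.2 Pa.
ΔP = 166.2 Pa = 0.00166 bar.

ΔP ≈ 0.00166 bar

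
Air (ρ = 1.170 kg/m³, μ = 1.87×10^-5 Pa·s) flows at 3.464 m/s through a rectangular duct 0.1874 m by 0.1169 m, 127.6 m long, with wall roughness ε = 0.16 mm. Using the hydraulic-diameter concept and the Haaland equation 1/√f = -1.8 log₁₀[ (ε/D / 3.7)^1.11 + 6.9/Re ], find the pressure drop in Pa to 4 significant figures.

Hydraulic diameter D_h = 4A/P = 4·(0.1874·0.1169)/(2·(0.1874+0.1169)) = 0.08763/0.6086 = 0.144 m.
Re = ρVD_h/μ = 1.17·3.464·0.144/1.87e-05 = 3.121e+04.
ε/D_h = 0.00016/0.144 = 0.00111; Haaland gives 1/√f = -1.8 log₁₀[0.000123+0.000221] = 6.234, so f = 0.02573.
ΔP = f(L/D_h)(ρV²/2) = 0.02573·127.6/0.144·7.02 = 160.1 Pa.

ΔP ≈ 160.1 Pa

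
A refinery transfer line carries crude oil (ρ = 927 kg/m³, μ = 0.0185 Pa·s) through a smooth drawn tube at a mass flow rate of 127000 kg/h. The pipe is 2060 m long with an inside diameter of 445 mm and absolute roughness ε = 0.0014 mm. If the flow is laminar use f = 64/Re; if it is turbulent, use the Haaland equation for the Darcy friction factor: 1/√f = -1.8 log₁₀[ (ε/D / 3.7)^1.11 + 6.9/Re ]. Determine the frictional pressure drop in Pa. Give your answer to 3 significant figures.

ṁ = 127000 kg/h = 127000/3600 = 35.28 kg/s.
A = πD²/4 = π(0.445)²/4 = 0.1555 m²; mean velocity V = ṁ/(ρA) = 35.28/(927 · 0.1555) = 0.2447 m/s.
Reynolds number Re = ρVD/μ = 927 · 0.2447 · 0.445 / 0.0185 = 5456.
Re > 4000 → turbulent. Relative roughness ε/D = 1.4e-06/0.445 = 3.15e-06. Haaland: 1/√f = -1.8 log₁₀[(3.15e-06/3.7)^1.11 + 6.9/5456] = -1.8 log₁₀[1.83e-07 + 0.00126] = 5.216, so f = 0.03675.
Darcy-Weisbach: ΔP = f(L/D)(ρV²/2) = 0.03675·(2060/0.445)·(927·0.2447²/2) = 0.03675·4629·27.75 = 4721 Pa.

ΔP ≈ 4720 Pa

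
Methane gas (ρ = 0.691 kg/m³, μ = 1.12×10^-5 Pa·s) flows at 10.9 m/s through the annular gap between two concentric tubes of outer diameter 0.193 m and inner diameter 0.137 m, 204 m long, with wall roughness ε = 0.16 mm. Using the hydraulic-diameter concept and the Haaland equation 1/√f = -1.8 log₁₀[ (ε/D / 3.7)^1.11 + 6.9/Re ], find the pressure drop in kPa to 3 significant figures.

Hydraulic diameter D_h = 4A/P = D_o - D_i = 0.193 - 0.137 = 0.056 m.
Re = ρVD_h/μ = 0.691·10.9·0.056/1.12e-05 = 3.766e+04.
ε/D_h = 0.00016/0.056 = 0.00286; Haaland gives 1/√f = -1.8 log₁₀[0.000351+0.000183] = 5.89, so f = 0.02882.
ΔP = f(L/D_h)(ρV²/2) = 0.02882·204/0.056·41.05 = 4310 Pa.
ΔP = 4.31 kPa.

ΔP ≈ 4.31 kPa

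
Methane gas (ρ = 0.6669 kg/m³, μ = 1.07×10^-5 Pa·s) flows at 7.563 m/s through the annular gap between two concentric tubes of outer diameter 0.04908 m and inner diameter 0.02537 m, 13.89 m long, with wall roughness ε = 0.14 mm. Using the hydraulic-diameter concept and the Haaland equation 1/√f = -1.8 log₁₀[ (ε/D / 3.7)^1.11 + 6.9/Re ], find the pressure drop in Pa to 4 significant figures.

Hydraulic diameter D_h = 4A/P = D_o - D_i = 0.04908 - 0.02537 = 0.02371 m.
Re = ρVD_h/μ = 0.6669·7.563·0.02371/1.07e-05 = 1.118e+04.
ε/D_h = 0.00014/0.02371 = 0.0059; Haaland gives 1/√f = -1.8 log₁₀[0.000786+0.000617] = 5.135, so f = 0.03792.
ΔP = f(L/D_h)(ρV²/2) = 0.03792·13.89/0.02371·19.07 = 423.7 Pa.

ΔP ≈ 423.7 Pa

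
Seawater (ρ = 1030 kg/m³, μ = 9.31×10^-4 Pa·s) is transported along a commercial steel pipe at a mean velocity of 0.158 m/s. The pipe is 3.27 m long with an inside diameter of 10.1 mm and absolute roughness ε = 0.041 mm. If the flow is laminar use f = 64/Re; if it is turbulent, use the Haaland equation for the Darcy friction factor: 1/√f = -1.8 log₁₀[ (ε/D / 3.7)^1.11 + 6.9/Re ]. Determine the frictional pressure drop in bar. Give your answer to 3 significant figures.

Reynolds number Re = ρVD/μ = 1030 · 0.158 · 0.0101 / 0.000931 = 1765.
Re < 2300 → laminar flow, so f = 64/Re = 64/1765 = 0.03625 (the turbulent correlation is not needed).
Darcy-Weisbach: ΔP = f(L/D)(ρV²/2) = 0.03625·(3.27/0.0101)·(1030·0.158²/2) = 0.03625·323.8·12.86 = 150.9 Pa.
ΔP = 150.9 Pa = 0.00151 bar.

ΔP ≈ 0.00151 bar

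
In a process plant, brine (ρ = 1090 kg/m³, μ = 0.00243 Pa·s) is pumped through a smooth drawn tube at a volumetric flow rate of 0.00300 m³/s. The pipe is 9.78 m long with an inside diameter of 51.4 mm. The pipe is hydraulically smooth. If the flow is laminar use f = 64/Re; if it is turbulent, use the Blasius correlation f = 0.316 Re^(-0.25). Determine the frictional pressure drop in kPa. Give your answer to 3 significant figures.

Cross-sectional area A = πD²/4 = π(0.0514)²/4 = 0.002075 m²; mean velocity V = Q/A = 0.003/0.002075 = 1.446 m/s.
Reynolds number Re = ρVD/μ = 1090 · 1.446 · 0.0514 / 0.00243 = 3.333e+04.
Re > 4000 → turbulent. Smooth-pipe (Blasius): f = 0.316 Re^(-0.25) = 0.316/(3.333e+04)^0.25 = 0.02339.
Darcy-Weisbach: ΔP = f(L/D)(ρV²/2) = 0.02339·(9.78/0.0514)·(1090·1.446²/2) = 0.02339·190.3·1139 = 5069 Pa.
ΔP = 5069 Pa = 5.07 kPa.

ΔP ≈ 5.07 kPa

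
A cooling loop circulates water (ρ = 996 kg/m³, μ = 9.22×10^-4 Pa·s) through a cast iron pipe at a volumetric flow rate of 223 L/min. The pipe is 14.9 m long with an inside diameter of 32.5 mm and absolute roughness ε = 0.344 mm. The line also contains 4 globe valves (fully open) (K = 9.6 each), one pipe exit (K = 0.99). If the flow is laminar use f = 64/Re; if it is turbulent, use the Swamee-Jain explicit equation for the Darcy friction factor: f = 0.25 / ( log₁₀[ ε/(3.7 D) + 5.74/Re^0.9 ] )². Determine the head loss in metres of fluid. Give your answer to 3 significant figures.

Q = 223 L/min = 223/60000 = 0.003717 m³/s.
Cross-sectional area A = πD²/4 = π(0.0325)²/4 = 0.0008296 m²; mean velocity V = Q/A = 0.003717/0.0008296 = 4.48 m/s.
Reynolds number Re = ρVD/μ = 996 · 4.48 · 0.0325 / 0.000922 = 1.573e+05.
Re > 4000 → turbulent. Relative roughness ε/D = 0.000344/0.0325 = 0.0106. Swamee-Jain: f = 0.25/(log₁₀[0.0106/3.7 + 5.74/1.573e+05^0.9])² = 0.25/(log₁₀[0.00286 + 0.000121])² = 0.25/(-2.526)² = 0.03919.
Total minor-loss coefficient ΣK = 4·9.6 + 1·0.99 = 39.4.
ΔP = [f·L/D + ΣK]·(ρV²/2) = [0.03919·14.9/0.0325 + 39.4]·(996·4.48²/2) = [17.97 + 39.4]·9996 = 5.734e+05 Pa.
Head loss h_f = ΔP/(ρg) = 5.734e+05/(996·9.81) = 58.7 m.

h_f ≈ 58.7 m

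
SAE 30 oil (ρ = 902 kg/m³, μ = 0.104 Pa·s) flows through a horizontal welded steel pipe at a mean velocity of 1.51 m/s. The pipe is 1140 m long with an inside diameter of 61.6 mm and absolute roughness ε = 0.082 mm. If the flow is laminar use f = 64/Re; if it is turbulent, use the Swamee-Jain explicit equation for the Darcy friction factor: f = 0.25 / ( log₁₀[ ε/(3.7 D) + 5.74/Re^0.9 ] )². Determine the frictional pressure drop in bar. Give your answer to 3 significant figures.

ΔP ≈ 15.1 bar

Reynolds number Re = ρVD/μ = 902 · 1.51 · 0.0616 / 0.104 = 806.7.
Re < 2300 → laminar flow, so f = 64/Re = 64/806.7 = 0.07933 (the turbulent correlation is not needed).
Darcy-Weisbach: ΔP = f(L/D)(ρV²/2) = 0.07933·(1140/0.0616)·(902·1.51²/2) = 0.07933·1.851e+04·1028 = 1.51e+06 Pa.
ΔP = 1.51e+06 Pa = 15.1 bar.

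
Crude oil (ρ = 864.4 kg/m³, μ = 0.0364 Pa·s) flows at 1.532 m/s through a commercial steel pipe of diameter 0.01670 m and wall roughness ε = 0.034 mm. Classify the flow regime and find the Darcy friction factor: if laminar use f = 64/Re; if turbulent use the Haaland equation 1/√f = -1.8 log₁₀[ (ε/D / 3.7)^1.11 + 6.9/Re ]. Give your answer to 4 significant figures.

f ≈ 0.1053

Re = ρVD/μ = 864.4·1.532·0.0167/0.0364 = 607.6.
Re < 2300 → laminar, so f = 64/Re = 0.1053 (roughness is irrelevant in laminar flow).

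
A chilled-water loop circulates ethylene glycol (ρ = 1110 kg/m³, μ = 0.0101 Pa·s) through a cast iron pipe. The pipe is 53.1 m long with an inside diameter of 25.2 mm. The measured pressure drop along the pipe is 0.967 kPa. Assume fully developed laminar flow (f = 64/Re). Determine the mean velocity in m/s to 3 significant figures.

For laminar flow, f = 64/Re with Re = ρVD/μ, so Darcy-Weisbach reduces to ΔP = 32μLV/D². Solving for V: V = ΔP·D²/(32μL) = 967·(0.0252)²/(32·0.0101·53.1) = 0.03578 m/s.
Check: Re = ρVD/μ = 1110·0.03578·0.0252/0.0101 = 99.1 < 2300, so the laminar assumption holds.

V ≈ 0.0358 m/s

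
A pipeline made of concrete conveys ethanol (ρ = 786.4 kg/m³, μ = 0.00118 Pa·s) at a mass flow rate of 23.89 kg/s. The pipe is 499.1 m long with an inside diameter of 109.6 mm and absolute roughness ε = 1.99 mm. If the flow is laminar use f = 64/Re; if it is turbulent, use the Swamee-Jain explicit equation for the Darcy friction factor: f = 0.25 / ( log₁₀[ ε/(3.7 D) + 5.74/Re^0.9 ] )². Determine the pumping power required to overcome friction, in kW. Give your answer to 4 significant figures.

P ≈ 26.61 kW

A = πD²/4 = π(0.1096)²/4 = 0.009434 m²; mean velocity V = ṁ/(ρA) = 23.89/(786.4 · 0.009434) = 3.22 m/s.
Reynolds number Re = ρVD/μ = 786.4 · 3.22 · 0.1096 / 0.00118 = 2.352e+05.
Re > 4000 → turbulent. Relative roughness ε/D = 0.00199/0.1096 = 0.0182. Swamee-Jain: f = 0.25/(log₁₀[0.0182/3.7 + 5.74/2.352e+05^0.9])² = 0.25/(log₁₀[0.00491 + 8.41e-05])² = 0.25/(-2.302)² = 0.04719.
Darcy-Weisbach: ΔP = f(L/D)(ρV²/2) = 0.04719·(499.1/0.1096)·(786.4·3.22²/2) = 0.04719·4554·4077 = 8.76e+05 Pa.
Q = ṁ/ρ = 23.89/786.4 = 0.03038 m³/s.
Pumping power P = QΔP = 0.03038·8.76e+05 = 26613 W = 26.61 kW.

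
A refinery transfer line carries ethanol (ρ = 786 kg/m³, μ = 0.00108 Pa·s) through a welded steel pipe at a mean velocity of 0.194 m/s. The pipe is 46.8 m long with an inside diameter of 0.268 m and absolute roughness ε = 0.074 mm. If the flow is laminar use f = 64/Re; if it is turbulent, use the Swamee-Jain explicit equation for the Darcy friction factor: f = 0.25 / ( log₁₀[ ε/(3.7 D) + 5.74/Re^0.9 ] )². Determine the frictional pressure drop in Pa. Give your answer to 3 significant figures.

Reynolds number Re = ρVD/μ = 786 · 0.194 · 0.268 / 0.00108 = 3.784e+04.
Re > 4000 → turbulent. Relative roughness ε/D = 7.4e-05/0.268 = 0.000276. Swamee-Jain: f = 0.25/(log₁₀[0.000276/3.7 + 5.74/3.784e+04^0.9])² = 0.25/(log₁₀[7.46e-05 + 0.000435])² = 0.25/(-3.293)² = 0.02306.
Darcy-Weisbach: ΔP = f(L/D)(ρV²/2) = 0.02306·(46.8/0.268)·(786·0.194²/2) = 0.02306·174.6·14.79 = 59.57 Pa.

ΔP ≈ 59.6 Pa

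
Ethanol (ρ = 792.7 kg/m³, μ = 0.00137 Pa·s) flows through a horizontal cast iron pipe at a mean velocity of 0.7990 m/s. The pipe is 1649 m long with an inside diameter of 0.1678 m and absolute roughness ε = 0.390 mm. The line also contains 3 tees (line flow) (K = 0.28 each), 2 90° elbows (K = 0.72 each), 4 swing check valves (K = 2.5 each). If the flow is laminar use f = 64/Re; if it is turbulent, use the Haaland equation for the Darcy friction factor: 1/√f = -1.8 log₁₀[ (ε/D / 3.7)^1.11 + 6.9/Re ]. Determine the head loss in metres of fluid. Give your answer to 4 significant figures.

h_f ≈ 8.769 m

Reynolds number Re = ρVD/μ = 792.7 · 0.799 · 0.1678 / 0.00137 = 7.758e+04.
Re > 4000 → turbulent. Relative roughness ε/D = 0.00039/0.1678 = 0.00232. Haaland: 1/√f = -1.8 log₁₀[(0.00232/3.7)^1.11 + 6.9/7.758e+04] = -1.8 log₁₀[0.000279 + 8.89e-05] = 6.181, so f = 0.02617.
Total minor-loss coefficient ΣK = 3·0.28 + 2·0.72 + 4·2.5 = 12.3.
ΔP = [f·L/D + ΣK]·(ρV²/2) = [0.02617·1649/0.1678 + 12.3]·(792.7·0.799²/2) = [257.2 + 12.3]·253 = 6.819e+04 Pa.
Head loss h_f = ΔP/(ρg) = 6.819e+04/(792.7·9.81) = 8.769 m.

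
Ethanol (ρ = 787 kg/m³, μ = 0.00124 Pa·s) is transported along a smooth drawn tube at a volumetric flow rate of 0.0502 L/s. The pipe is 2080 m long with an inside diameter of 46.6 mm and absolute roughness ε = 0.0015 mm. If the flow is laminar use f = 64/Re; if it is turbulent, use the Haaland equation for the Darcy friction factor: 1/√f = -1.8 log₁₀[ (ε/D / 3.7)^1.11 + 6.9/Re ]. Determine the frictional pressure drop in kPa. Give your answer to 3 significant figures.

ΔP ≈ 1.12 kPa

Q = 0.0502 L/s = 0.0502/1000 = 5.02e-05 m³/s.
Cross-sectional area A = πD²/4 = π(0.0466)²/4 = 0.001706 m²; mean velocity V = Q/A = 5.02e-05/0.001706 = 0.02943 m/s.
Reynolds number Re = ρVD/μ = 787 · 0.02943 · 0.0466 / 0.00124 = 870.5.
Re < 2300 → laminar flow, so f = 64/Re = 64/870.5 = 0.07352 (the turbulent correlation is not needed).
Darcy-Weisbach: ΔP = f(L/D)(ρV²/2) = 0.07352·(2080/0.0466)·(787·0.02943²/2) = 0.07352·4.464e+04·0.3409 = 1119 Pa.
ΔP = 1119 Pa = 1.12 kPa.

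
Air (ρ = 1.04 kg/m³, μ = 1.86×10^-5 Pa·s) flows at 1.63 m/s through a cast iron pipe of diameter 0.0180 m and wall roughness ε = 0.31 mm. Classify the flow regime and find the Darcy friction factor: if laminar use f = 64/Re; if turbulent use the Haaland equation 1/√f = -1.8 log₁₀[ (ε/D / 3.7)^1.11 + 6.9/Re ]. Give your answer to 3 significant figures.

Re = ρVD/μ = 1.04·1.63·0.018/1.86e-05 = 1641.
Re < 2300 → laminar, so f = 64/Re = 0.03901 (roughness is irrelevant in laminar flow).

f ≈ 0.0390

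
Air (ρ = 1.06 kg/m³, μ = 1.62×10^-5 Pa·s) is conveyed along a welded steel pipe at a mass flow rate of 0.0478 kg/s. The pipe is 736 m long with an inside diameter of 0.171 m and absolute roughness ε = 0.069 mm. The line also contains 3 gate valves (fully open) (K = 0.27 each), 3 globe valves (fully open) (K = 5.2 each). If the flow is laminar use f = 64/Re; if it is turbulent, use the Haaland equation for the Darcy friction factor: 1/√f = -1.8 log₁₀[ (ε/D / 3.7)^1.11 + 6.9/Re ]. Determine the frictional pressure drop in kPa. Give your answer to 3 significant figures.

ΔP ≈ 0.261 kPa

A = πD²/4 = π(0.171)²/4 = 0.02297 m²; mean velocity V = ṁ/(ρA) = 0.0478/(1.06 · 0.02297) = 1.964 m/s.
Reynolds number Re = ρVD/μ = 1.06 · 1.964 · 0.171 / 1.62e-05 = 2.197e+04.
Re > 4000 → turbulent. Relative roughness ε/D = 6.9e-05/0.171 = 0.000404. Haaland: 1/√f = -1.8 log₁₀[(0.000404/3.7)^1.11 + 6.9/2.197e+04] = -1.8 log₁₀[4e-05 + 0.000314] = 6.212, so f = 0.02592.
Total minor-loss coefficient ΣK = 3·0.27 + 3·5.2 = 16.4.
ΔP = [f·L/D + ΣK]·(ρV²/2) = [0.02592·736/0.171 + 16.4]·(1.06·1.964²/2) = [111.5 + 16.4]·2.043 = 261.5 Pa.
ΔP = 261.5 Pa = 0.261 kPa.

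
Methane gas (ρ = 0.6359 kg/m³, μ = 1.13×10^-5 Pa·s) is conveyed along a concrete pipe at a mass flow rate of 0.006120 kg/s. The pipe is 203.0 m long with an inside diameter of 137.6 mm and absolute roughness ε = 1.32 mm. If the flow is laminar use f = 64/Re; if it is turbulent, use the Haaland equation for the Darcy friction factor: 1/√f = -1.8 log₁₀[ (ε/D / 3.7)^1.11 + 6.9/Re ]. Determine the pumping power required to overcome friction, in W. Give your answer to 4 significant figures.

A = πD²/4 = π(0.1376)²/4 = 0.01487 m²; mean velocity V = ṁ/(ρA) = 0.00612/(0.6359 · 0.01487) = 0.6472 m/s.
Reynolds number Re = ρVD/μ = 0.6359 · 0.6472 · 0.1376 / 1.13e-05 = 5011.
Re > 4000 → turbulent. Relative roughness ε/D = 0.00132/0.1376 = 0.00959. Haaland: 1/√f = -1.8 log₁₀[(0.00959/3.7)^1.11 + 6.9/5011] = -1.8 log₁₀[0.00135 + 0.00138] = 4.617, so f = 0.04692.
Darcy-Weisbach: ΔP = f(L/D)(ρV²/2) = 0.04692·(203/0.1376)·(0.6359·0.6472²/2) = 0.04692·1475·0.1332 = 9.218 Pa.
Q = ṁ/ρ = 0.00612/0.6359 = 0.009624 m³/s.
Pumping power P = QΔP = 0.009624·9.218 = 0.088715 W = 0.08871 W.

P ≈ 0.08871 W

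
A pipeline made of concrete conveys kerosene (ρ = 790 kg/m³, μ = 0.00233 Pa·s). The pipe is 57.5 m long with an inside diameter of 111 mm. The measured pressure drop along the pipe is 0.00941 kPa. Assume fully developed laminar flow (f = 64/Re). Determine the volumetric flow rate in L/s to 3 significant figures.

For laminar flow, f = 64/Re with Re = ρVD/μ, so Darcy-Weisbach reduces to ΔP = 32μLV/D². Solving for V: V = ΔP·D²/(32μL) = 9.41·(0.111)²/(32·0.00233·57.5) = 0.02704 m/s.
Check: Re = ρVD/μ = 790·0.02704·0.111/0.00233 = 1018 < 2300, so the laminar assumption holds.
Q = V·A = 0.02704·(π/4·0.111²) = 0.0002617 m³/s = 0.262 L/s.

Q ≈ 0.262 L/s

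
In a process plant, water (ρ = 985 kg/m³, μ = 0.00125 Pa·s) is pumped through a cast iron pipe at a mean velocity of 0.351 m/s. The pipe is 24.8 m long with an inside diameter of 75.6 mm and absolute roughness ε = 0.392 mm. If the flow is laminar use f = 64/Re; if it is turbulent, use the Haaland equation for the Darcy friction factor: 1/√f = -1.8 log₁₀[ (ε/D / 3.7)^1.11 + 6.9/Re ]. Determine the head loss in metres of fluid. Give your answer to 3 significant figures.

Reynolds number Re = ρVD/μ = 985 · 0.351 · 0.0756 / 0.00125 = 2.091e+04.
Re > 4000 → turbulent. Relative roughness ε/D = 0.000392/0.0756 = 0.00519. Haaland: 1/√f = -1.8 log₁₀[(0.00519/3.7)^1.11 + 6.9/2.091e+04] = -1.8 log₁₀[0.00068 + 0.00033] = 5.392, so f = 0.0344.
Darcy-Weisbach: ΔP = f(L/D)(ρV²/2) = 0.0344·(24.8/0.0756)·(985·0.351²/2) = 0.0344·328·60.68 = 684.6 Pa.
Head loss h_f = ΔP/(ρg) = 684.6/(985·9.81) = 0.0709 m.

h_f ≈ 0.0709 m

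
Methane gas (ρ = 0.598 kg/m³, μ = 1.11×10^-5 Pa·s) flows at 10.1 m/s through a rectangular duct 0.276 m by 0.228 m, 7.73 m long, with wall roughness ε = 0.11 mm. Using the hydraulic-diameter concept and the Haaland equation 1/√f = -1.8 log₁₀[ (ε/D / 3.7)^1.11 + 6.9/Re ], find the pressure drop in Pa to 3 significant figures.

Hydraulic diameter D_h = 4A/P = 4·(0.276·0.228)/(2·(0.276+0.228)) = 0.2517/1.008 = 0.2497 m.
Re = ρVD_h/μ = 0.598·10.1·0.2497/1.11e-05 = 1.359e+05.
ε/D_h = 0.00011/0.2497 = 0.000441; Haaland gives 1/√f = -1.8 log₁₀[4.41e-05+5.08e-05] = 7.241, so f = 0.01907.
ΔP = f(L/D_h)(ρV²/2) = 0.01907·7.73/0.2497·30.5 = 18.01 Pa.

ΔP ≈ 18.0 Pa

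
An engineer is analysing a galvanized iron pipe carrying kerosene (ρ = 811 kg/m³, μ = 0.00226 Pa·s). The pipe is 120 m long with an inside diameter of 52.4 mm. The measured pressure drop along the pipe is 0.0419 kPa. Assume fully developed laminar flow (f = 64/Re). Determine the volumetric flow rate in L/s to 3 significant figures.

Q ≈ 0.0286 L/s

For laminar flow, f = 64/Re with Re = ρVD/μ, so Darcy-Weisbach reduces to ΔP = 32μLV/D². Solving for V: V = ΔP·D²/(32μL) = 41.9·(0.0524)²/(32·0.00226·120) = 0.01326 m/s.
Check: Re = ρVD/μ = 811·0.01326·0.0524/0.00226 = 249.3 < 2300, so the laminar assumption holds.
Q = V·A = 0.01326·(π/4·0.0524²) = 2.859e-05 m³/s = 0.0286 L/s.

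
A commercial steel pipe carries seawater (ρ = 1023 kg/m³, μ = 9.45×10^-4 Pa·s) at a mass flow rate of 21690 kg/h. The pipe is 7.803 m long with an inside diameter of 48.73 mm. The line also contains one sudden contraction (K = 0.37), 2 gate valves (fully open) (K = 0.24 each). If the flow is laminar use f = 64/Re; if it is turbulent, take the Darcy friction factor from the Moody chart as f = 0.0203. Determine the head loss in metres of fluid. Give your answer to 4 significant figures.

h_f ≈ 2.084 m

ṁ = 21690 kg/h = 21690/3600 = 6.025 kg/s.
A = πD²/4 = π(0.04873)²/4 = 0.001865 m²; mean velocity V = ṁ/(ρA) = 6.025/(1023 · 0.001865) = 3.158 m/s.
Reynolds number Re = ρVD/μ = 1023 · 3.158 · 0.04873 / 0.000945 = 1.666e+05.
Re > 4000 → turbulent; use the Moody-chart value f = 0.0203.
Total minor-loss coefficient ΣK = 1·0.37 + 2·0.24 = 0.85.
ΔP = [f·L/D + ΣK]·(ρV²/2) = [0.0203·7.803/0.04873 + 0.85]·(1023·3.158²/2) = [3.251 + 0.85]·5101 = 2.092e+04 Pa.
Head loss h_f = ΔP/(ρg) = 2.092e+04/(1023·9.81) = 2.084 m.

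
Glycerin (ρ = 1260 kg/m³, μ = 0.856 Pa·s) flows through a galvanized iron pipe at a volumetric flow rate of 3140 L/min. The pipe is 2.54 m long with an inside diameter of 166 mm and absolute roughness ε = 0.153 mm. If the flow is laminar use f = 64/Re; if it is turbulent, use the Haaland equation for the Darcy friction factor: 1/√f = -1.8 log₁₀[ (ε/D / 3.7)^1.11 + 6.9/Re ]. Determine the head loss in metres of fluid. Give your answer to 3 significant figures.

h_f ≈ 0.494 m

Q = 3140 L/min = 3140/60000 = 0.05233 m³/s.
Cross-sectional area A = πD²/4 = π(0.166)²/4 = 0.02164 m²; mean velocity V = Q/A = 0.05233/0.02164 = 2.418 m/s.
Reynolds number Re = ρVD/μ = 1260 · 2.418 · 0.166 / 0.856 = 590.8.
Re < 2300 → laminar flow, so f = 64/Re = 64/590.8 = 0.1083 (the turbulent correlation is not needed).
Darcy-Weisbach: ΔP = f(L/D)(ρV²/2) = 0.1083·(2.54/0.166)·(1260·2.418²/2) = 0.1083·15.3·3684 = 6105 Pa.
Head loss h_f = ΔP/(ρg) = 6105/(1260·9.81) = 0.494 m.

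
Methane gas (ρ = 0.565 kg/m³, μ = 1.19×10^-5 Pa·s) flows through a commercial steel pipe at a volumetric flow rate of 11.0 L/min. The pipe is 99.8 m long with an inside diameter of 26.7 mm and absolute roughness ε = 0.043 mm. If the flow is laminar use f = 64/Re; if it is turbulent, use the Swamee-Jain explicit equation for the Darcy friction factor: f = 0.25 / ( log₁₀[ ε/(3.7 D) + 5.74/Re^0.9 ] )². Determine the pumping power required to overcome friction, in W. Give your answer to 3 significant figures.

Q = 11.0 L/min = 11.0/60000 = 0.0001833 m³/s.
Cross-sectional area A = πD²/4 = π(0.0267)²/4 = 0.0005599 m²; mean velocity V = Q/A = 0.0001833/0.0005599 = 0.3274 m/s.
Reynolds number Re = ρVD/μ = 0.565 · 0.3274 · 0.0267 / 1.19e-05 = 415.1.
Re < 2300 → laminar flow, so f = 64/Re = 64/415.1 = 0.1542 (the turbulent correlation is not needed).
Darcy-Weisbach: ΔP = f(L/D)(ρV²/2) = 0.1542·(99.8/0.0267)·(0.565·0.3274²/2) = 0.1542·3738·0.03029 = 17.46 Pa.
Pumping power P = QΔP = 0.0001833·17.46 = 0.003200 W = 0.00320 W.

P ≈ 0.00320 W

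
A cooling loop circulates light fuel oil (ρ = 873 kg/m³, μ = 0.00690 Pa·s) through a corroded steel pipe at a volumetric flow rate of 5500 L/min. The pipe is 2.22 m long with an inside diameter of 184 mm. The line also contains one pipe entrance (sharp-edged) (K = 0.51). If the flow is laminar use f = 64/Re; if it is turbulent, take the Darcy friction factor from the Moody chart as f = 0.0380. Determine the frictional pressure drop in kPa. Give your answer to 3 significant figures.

Q = 5500 L/min = 5500/60000 = 0.09167 m³/s.
Cross-sectional area A = πD²/4 = π(0.184)²/4 = 0.02659 m²; mean velocity V = Q/A = 0.09167/0.02659 = 3.447 m/s.
Reynolds number Re = ρVD/μ = 873 · 3.447 · 0.184 / 0.0069 = 8.025e+04.
Re > 4000 → turbulent; use the Moody-chart value f = 0.0380.
Total minor-loss coefficient ΣK = 1·0.51 = 0.51.
ΔP = [f·L/D + ΣK]·(ρV²/2) = [0.038·2.22/0.184 + 0.51]·(873·3.447²/2) = [0.4585 + 0.51]·5187 = 5024 Pa.
ΔP = 5024 Pa = 5.02 kPa.

ΔP ≈ 5.02 kPa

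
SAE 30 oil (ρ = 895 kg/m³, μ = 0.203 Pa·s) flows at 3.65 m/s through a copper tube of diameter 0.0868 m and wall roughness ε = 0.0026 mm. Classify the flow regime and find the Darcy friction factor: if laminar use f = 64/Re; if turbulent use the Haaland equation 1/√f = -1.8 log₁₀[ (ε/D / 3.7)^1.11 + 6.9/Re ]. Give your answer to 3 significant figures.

Re = ρVD/μ = 895·3.65·0.0868/0.203 = 1397.
Re < 2300 → laminar, so f = 64/Re = 0.04582 (roughness is irrelevant in laminar flow).

f ≈ 0.0458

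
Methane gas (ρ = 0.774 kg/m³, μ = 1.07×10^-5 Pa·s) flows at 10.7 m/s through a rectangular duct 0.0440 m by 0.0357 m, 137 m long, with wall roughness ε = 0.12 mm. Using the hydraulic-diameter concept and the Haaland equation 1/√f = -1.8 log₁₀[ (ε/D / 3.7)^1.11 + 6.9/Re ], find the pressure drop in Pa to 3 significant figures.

ΔP ≈ 4580 Pa

Hydraulic diameter D_h = 4A/P = 4·(0.044·0.0357)/(2·(0.044+0.0357)) = 0.006283/0.1594 = 0.03942 m.
Re = ρVD_h/μ = 0.774·10.7·0.03942/1.07e-05 = 3.051e+04.
ε/D_h = 0.00012/0.03942 = 0.00304; Haaland gives 1/√f = -1.8 log₁₀[0.000377+0.000226] = 5.796, so f = 0.02977.
ΔP = f(L/D_h)(ρV²/2) = 0.02977·137/0.03942·44.31 = 4585 Pa.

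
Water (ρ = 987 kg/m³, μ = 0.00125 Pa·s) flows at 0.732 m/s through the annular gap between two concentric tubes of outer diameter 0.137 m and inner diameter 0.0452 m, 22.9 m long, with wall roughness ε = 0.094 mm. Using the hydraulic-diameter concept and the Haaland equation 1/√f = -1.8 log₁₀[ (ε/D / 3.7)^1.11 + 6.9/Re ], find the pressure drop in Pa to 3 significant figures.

Hydraulic diameter D_h = 4A/P = D_o - D_i = 0.137 - 0.0452 = 0.0918 m.
Re = ρVD_h/μ = 987·0.732·0.0918/0.00125 = 5.306e+04.
ε/D_h = 9.4e-05/0.0918 = 0.00102; Haaland gives 1/√f = -1.8 log₁₀[0.000112+0.00013] = 6.508, so f = 0.02361.
ΔP = f(L/D_h)(ρV²/2) = 0.02361·22.9/0.0918·264.4 = 1558 Pa.

ΔP ≈ 1560 Pa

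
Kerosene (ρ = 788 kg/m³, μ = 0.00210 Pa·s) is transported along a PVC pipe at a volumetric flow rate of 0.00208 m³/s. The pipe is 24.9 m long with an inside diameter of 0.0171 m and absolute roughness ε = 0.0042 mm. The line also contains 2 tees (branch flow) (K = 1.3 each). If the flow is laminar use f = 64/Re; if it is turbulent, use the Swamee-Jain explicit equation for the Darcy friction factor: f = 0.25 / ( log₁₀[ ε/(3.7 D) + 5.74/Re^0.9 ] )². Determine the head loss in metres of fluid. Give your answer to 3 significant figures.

h_f ≈ 139 m

Cross-sectional area A = πD²/4 = π(0.0171)²/4 = 0.0002297 m²; mean velocity V = Q/A = 0.00208/0.0002297 = 9.057 m/s.
Reynolds number Re = ρVD/μ = 788 · 9.057 · 0.0171 / 0.0021 = 5.811e+04.
Re > 4000 → turbulent. Relative roughness ε/D = 4.2e-06/0.0171 = 0.000246. Swamee-Jain: f = 0.25/(log₁₀[0.000246/3.7 + 5.74/5.811e+04^0.9])² = 0.25/(log₁₀[6.64e-05 + 0.000296])² = 0.25/(-3.441)² = 0.02111.
Total minor-loss coefficient ΣK = 2·1.3 = 2.6.
ΔP = [f·L/D + ΣK]·(ρV²/2) = [0.02111·24.9/0.0171 + 2.6]·(788·9.057²/2) = [30.74 + 2.6]·3.232e+04 = 1.078e+06 Pa.
Head loss h_f = ΔP/(ρg) = 1.078e+06/(788·9.81) = 139 m.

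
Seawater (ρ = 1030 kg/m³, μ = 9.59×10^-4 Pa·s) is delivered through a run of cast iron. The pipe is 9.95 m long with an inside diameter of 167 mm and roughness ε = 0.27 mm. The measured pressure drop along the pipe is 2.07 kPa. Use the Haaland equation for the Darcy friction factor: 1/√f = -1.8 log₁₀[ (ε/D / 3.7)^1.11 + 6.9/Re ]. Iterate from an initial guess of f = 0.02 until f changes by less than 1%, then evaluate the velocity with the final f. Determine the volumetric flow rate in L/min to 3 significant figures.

Rearranging Darcy-Weisbach: V = √(2·ΔP·D/(f·L·ρ)). With ε/D = 0.00027/0.167 = 0.00162, iterate starting from f = 0.02:
  f = 0.02 → V = √(2·2070·0.167/(0.02·9.95·1030)) = 1.837 m/s; Re = ρVD/μ = 3.294e+05; f → 0.02275
  f = 0.02275 → V = 1.722 m/s; Re = 3.088e+05; f → 0.02279
Converged (Δf/f < 1%). With the final f = 0.02279: V = √(2·2070·0.167/(0.02279·9.95·1030)) = 1.72 m/s.
Q = V·A = 1.72·(π/4·0.167²) = 0.03769 m³/s = 2260 L/min.

Q ≈ 2260 L/min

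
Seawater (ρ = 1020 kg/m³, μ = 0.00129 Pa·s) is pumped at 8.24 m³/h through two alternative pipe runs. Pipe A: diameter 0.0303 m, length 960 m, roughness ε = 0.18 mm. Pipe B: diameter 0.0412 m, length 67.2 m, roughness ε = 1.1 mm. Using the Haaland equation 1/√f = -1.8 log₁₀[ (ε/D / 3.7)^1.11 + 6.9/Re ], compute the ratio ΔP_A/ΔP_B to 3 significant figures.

ΔP_A/ΔP_B ≈ 39.8

Pipe A: V = Q/A = 0.002289/0.0007211 = 3.174 m/s; Re = 7.605e+04; ε/D = 0.00594; Haaland → f = 0.03308; ΔP_A = f(L/D)(ρV²/2) = 5.386e+06 Pa.
Pipe B: V = Q/A = 0.002289/0.001333 = 1.717 m/s; Re = 5.593e+04; ε/D = 0.0267; Haaland → f = 0.0552; ΔP_B = f(L/D)(ρV²/2) = 1.353e+05 Pa.
ΔP_A/ΔP_B = 5.386e+06/1.353e+05 = 39.8.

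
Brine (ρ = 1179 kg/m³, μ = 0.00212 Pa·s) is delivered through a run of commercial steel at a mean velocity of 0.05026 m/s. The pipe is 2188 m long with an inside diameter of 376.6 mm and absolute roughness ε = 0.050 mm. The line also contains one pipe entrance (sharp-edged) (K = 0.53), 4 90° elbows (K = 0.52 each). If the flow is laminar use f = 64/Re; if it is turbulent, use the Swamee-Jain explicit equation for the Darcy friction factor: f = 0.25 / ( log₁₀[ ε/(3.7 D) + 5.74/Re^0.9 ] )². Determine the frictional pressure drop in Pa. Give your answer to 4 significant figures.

ΔP ≈ 270.2 Pa

Reynolds number Re = ρVD/μ = 1179 · 0.05026 · 0.3766 / 0.00212 = 1.053e+04.
Re > 4000 → turbulent. Relative roughness ε/D = 5e-05/0.3766 = 0.000133. Swamee-Jain: f = 0.25/(log₁₀[0.000133/3.7 + 5.74/1.053e+04^0.9])² = 0.25/(log₁₀[3.59e-05 + 0.00138])² = 0.25/(-2.85)² = 0.03078.
Total minor-loss coefficient ΣK = 1·0.53 + 4·0.52 = 2.61.
ΔP = [f·L/D + ΣK]·(ρV²/2) = [0.03078·2188/0.3766 + 2.61]·(1179·0.05026²/2) = [178.8 + 2.61]·1.489 = 270.2 Pa.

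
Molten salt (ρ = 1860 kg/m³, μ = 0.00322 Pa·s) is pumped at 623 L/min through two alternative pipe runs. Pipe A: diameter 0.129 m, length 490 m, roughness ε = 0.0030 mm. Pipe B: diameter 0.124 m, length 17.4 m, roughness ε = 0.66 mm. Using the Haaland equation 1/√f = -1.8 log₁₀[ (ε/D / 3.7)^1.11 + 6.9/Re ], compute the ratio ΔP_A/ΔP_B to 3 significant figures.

Pipe A: V = Q/A = 0.01038/0.01307 = 0.7945 m/s; Re = 5.92e+04; ε/D = 2.33e-05; Haaland → f = 0.02001; ΔP_A = f(L/D)(ρV²/2) = 4.462e+04 Pa.
Pipe B: V = Q/A = 0.01038/0.01208 = 0.8598 m/s; Re = 6.159e+04; ε/D = 0.00532; Haaland → f = 0.03232; ΔP_B = f(L/D)(ρV²/2) = 3118 Pa.
ΔP_A/ΔP_B = 4.462e+04/3118 = 14.3.

ΔP_A/ΔP_B ≈ 14.3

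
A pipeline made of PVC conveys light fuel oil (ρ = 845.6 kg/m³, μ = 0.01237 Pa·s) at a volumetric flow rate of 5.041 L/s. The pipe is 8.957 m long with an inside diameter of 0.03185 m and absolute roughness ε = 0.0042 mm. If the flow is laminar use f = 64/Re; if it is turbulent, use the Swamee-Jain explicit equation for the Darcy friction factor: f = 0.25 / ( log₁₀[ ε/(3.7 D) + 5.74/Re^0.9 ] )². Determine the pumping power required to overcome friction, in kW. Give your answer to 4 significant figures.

P ≈ 0.6883 kW

Q = 5.041 L/s = 5.041/1000 = 0.005041 m³/s.
Cross-sectional area A = πD²/4 = π(0.03185)²/4 = 0.0007967 m²; mean velocity V = Q/A = 0.005041/0.0007967 = 6.327 m/s.
Reynolds number Re = ρVD/μ = 845.6 · 6.327 · 0.03185 / 0.0124 = 1.378e+04.
Re > 4000 → turbulent. Relative roughness ε/D = 4.2e-06/0.03185 = 0.000132. Swamee-Jain: f = 0.25/(log₁₀[0.000132/3.7 + 5.74/1.378e+04^0.9])² = 0.25/(log₁₀[3.56e-05 + 0.00108])² = 0.25/(-2.952)² = 0.02868.
Darcy-Weisbach: ΔP = f(L/D)(ρV²/2) = 0.02868·(8.957/0.03185)·(845.6·6.327²/2) = 0.02868·281.2·1.693e+04 = 1.365e+05 Pa.
Pumping power P = QΔP = 0.005041·1.365e+05 = 688.29 W = 0.6883 kW.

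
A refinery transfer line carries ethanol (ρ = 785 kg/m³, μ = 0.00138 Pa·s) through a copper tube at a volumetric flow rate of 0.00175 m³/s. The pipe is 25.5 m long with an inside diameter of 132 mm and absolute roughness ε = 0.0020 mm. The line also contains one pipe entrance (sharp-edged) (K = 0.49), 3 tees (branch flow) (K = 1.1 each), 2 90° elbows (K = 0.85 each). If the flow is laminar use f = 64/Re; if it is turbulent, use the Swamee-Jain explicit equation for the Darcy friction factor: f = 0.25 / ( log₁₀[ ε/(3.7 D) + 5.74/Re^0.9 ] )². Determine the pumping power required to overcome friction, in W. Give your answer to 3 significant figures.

Cross-sectional area A = πD²/4 = π(0.132)²/4 = 0.01368 m²; mean velocity V = Q/A = 0.00175/0.01368 = 0.1279 m/s.
Reynolds number Re = ρVD/μ = 785 · 0.1279 · 0.132 / 0.00138 = 9602.
Re > 4000 → turbulent. Relative roughness ε/D = 2e-06/0.132 = 1.52e-05. Swamee-Jain: f = 0.25/(log₁₀[1.52e-05/3.7 + 5.74/9602^0.9])² = 0.25/(log₁₀[4.1e-06 + 0.0015])² = 0.25/(-2.824)² = 0.03135.
Total minor-loss coefficient ΣK = 1·0.49 + 3·1.1 + 2·0.85 = 5.49.
ΔP = [f·L/D + ΣK]·(ρV²/2) = [0.03135·25.5/0.132 + 5.49]·(785·0.1279²/2) = [6.056 + 5.49]·6.419 = 74.11 Pa.
Pumping power P = QΔP = 0.00175·74.11 = 0.1297 W = 0.130 W.

P ≈ 0.130 W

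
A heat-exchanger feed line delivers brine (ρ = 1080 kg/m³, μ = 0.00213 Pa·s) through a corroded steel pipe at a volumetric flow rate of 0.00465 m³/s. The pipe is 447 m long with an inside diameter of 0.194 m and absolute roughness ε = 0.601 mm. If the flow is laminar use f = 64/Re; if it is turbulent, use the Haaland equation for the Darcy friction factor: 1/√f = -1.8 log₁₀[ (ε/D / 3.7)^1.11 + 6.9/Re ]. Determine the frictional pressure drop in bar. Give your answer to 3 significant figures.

Cross-sectional area A = πD²/4 = π(0.194)²/4 = 0.02956 m²; mean velocity V = Q/A = 0.00465/0.02956 = 0.1573 m/s.
Reynolds number Re = ρVD/μ = 1080 · 0.1573 · 0.194 / 0.00213 = 1.547e+04.
Re > 4000 → turbulent. Relative roughness ε/D = 0.000601/0.194 = 0.0031. Haaland: 1/√f = -1.8 log₁₀[(0.0031/3.7)^1.11 + 6.9/1.547e+04] = -1.8 log₁₀[0.000384 + 0.000446] = 5.546, so f = 0.03252.
Darcy-Weisbach: ΔP = f(L/D)(ρV²/2) = 0.03252·(447/0.194)·(1080·0.1573²/2) = 0.03252·2304·13.36 = 1001 Pa.
ΔP = 1001 Pa = 0.0100 bar.

ΔP ≈ 0.0100 bar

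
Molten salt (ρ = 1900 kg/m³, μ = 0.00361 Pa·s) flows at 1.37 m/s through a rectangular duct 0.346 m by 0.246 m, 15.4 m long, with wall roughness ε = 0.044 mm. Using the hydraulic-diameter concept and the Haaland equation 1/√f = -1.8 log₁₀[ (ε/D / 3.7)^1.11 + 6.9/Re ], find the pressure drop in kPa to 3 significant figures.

Hydraulic diameter D_h = 4A/P = 4·(0.346·0.246)/(2·(0.346+0.246)) = 0.3405/1.184 = 0.2876 m.
Re = ρVD_h/μ = 1900·1.37·0.2876/0.00361 = 2.073e+05.
ε/D_h = 4.4e-05/0.2876 = 0.000153; Haaland gives 1/√f = -1.8 log₁₀[1.36e-05+3.33e-05] = 7.792, so f = 0.01647.
ΔP = f(L/D_h)(ρV²/2) = 0.01647·15.4/0.2876·1783 = 1573 Pa.
ΔP = 1.57 kPa.

ΔP ≈ 1.57 kPa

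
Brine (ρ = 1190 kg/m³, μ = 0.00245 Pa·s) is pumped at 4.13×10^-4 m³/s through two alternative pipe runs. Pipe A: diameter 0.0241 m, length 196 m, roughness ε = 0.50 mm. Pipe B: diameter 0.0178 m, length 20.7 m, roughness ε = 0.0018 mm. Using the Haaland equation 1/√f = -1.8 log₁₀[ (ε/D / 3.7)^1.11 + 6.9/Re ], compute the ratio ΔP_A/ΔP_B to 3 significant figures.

Pipe A: V = Q/A = 0.000413/0.0004562 = 0.9054 m/s; Re = 1.06e+04; ε/D = 0.0207; Haaland → f = 0.0528; ΔP_A = f(L/D)(ρV²/2) = 2.094e+05 Pa.
Pipe B: V = Q/A = 0.000413/0.0002488 = 1.66 m/s; Re = 1.435e+04; ε/D = 0.000101; Haaland → f = 0.02817; ΔP_B = f(L/D)(ρV²/2) = 5.368e+04 Pa.
ΔP_A/ΔP_B = 2.094e+05/5.368e+04 = 3.90.

ΔP_A/ΔP_B ≈ 3.90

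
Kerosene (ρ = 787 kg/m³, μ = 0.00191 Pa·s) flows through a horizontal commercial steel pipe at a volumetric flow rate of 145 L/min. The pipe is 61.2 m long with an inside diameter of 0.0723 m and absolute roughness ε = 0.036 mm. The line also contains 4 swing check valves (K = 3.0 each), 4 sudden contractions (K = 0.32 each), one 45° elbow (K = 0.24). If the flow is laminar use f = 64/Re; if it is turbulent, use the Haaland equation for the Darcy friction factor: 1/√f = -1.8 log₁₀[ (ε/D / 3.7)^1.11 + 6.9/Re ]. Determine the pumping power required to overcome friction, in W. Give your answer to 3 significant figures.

P ≈ 12.1 W

Q = 145 L/min = 145/60000 = 0.002417 m³/s.
Cross-sectional area A = πD²/4 = π(0.0723)²/4 = 0.004106 m²; mean velocity V = Q/A = 0.002417/0.004106 = 0.5886 m/s.
Reynolds number Re = ρVD/μ = 787 · 0.5886 · 0.0723 / 0.00191 = 1.754e+04.
Re > 4000 → turbulent. Relative roughness ε/D = 3.6e-05/0.0723 = 0.000498. Haaland: 1/√f = -1.8 log₁₀[(0.000498/3.7)^1.11 + 6.9/1.754e+04] = -1.8 log₁₀[5.05e-05 + 0.000393] = 6.035, so f = 0.02746.
Total minor-loss coefficient ΣK = 4·3 + 4·0.32 + 1·0.24 = 13.5.
ΔP = [f·L/D + ΣK]·(ρV²/2) = [0.02746·61.2/0.0723 + 13.5]·(787·0.5886²/2) = [23.24 + 13.5]·136.3 = 5013 Pa.
Pumping power P = QΔP = 0.002417·5013 = 12.11 W = 12.1 W.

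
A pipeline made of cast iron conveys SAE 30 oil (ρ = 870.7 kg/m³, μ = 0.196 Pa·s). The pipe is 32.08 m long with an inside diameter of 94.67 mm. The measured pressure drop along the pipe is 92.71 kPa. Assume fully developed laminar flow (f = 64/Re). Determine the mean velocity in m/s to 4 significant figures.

V ≈ 4.130 m/s

For laminar flow, f = 64/Re with Re = ρVD/μ, so Darcy-Weisbach reduces to ΔP = 32μLV/D². Solving for V: V = ΔP·D²/(32μL) = 9.271e+04·(0.09467)²/(32·0.196·32.08) = 4.13 m/s.
Check: Re = ρVD/μ = 870.7·4.13·0.09467/0.196 = 1737 < 2300, so the laminar assumption holds.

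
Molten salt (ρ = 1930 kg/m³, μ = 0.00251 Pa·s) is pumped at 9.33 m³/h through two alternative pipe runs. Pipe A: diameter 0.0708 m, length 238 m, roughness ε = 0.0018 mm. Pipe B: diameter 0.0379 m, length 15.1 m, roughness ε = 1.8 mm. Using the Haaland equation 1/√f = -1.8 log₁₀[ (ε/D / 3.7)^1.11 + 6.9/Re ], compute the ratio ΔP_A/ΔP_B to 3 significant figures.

Pipe A: V = Q/A = 0.002592/0.003937 = 0.6583 m/s; Re = 3.584e+04; ε/D = 2.54e-05; Haaland → f = 0.02241; ΔP_A = f(L/D)(ρV²/2) = 3.15e+04 Pa.
Pipe B: V = Q/A = 0.002592/0.001128 = 2.297 m/s; Re = 6.695e+04; ε/D = 0.0475; Haaland → f = 0.07039; ΔP_B = f(L/D)(ρV²/2) = 1.428e+05 Pa.
ΔP_A/ΔP_B = 3.15e+04/1.428e+05 = 0.221.

ΔP_A/ΔP_B ≈ 0.221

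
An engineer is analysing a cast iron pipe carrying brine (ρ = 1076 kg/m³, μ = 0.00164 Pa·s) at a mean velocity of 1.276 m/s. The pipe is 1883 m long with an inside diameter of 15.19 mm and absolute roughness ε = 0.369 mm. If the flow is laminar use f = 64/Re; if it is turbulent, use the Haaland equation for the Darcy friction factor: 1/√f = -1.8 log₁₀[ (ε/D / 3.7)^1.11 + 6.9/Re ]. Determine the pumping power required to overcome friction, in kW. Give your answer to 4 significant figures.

Reynolds number Re = ρVD/μ = 1076 · 1.276 · 0.01519 / 0.00164 = 1.272e+04.
Re > 4000 → turbulent. Relative roughness ε/D = 0.000369/0.01519 = 0.0243. Haaland: 1/√f = -1.8 log₁₀[(0.0243/3.7)^1.11 + 6.9/1.272e+04] = -1.8 log₁₀[0.00378 + 0.000543] = 4.256, so f = 0.0552.
Darcy-Weisbach: ΔP = f(L/D)(ρV²/2) = 0.0552·(1883/0.01519)·(1076·1.276²/2) = 0.0552·1.24e+05·876 = 5.994e+06 Pa.
Q = V·A = 1.276·0.0001812 = 0.0002312 m³/s.
Pumping power P = QΔP = 0.0002312·5.994e+06 = 1386.1 W = 1.386 kW.

P ≈ 1.386 kW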